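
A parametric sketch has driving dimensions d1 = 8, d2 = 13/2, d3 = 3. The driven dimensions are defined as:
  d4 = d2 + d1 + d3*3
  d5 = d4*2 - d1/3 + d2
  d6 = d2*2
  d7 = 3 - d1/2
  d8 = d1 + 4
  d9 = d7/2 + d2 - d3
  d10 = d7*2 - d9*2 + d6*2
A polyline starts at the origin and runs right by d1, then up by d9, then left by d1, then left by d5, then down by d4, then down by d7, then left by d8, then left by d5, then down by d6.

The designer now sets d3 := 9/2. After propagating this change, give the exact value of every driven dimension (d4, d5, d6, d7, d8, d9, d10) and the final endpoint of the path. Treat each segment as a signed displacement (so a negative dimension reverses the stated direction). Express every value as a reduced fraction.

d4 = 28
d5 = 359/6
d6 = 13
d7 = -1
d8 = 12
d9 = 3/2
d10 = 21
endpoint = (-395/3, -77/2)

Apply edit: d3 := 9/2
  d4 = d2 + d1 + d3*3 = 28
  d5 = d4*2 - d1/3 + d2 = 359/6
  d6 = d2*2 = 13
  d7 = 3 - d1/2 = -1
  d8 = d1 + 4 = 12
  d9 = d7/2 + d2 - d3 = 3/2
  d10 = d7*2 - d9*2 + d6*2 = 21
Walk from origin (0, 0):
  seg 1: right by d1 = 8 → (8, 0)
  seg 2: up by d9 = 3/2 → (8, 3/2)
  seg 3: left by d1 = 8 → (0, 3/2)
  seg 4: left by d5 = 359/6 → (-359/6, 3/2)
  seg 5: down by d4 = 28 → (-359/6, -53/2)
  seg 6: down by d7 = -1 → (-359/6, -51/2)
  seg 7: left by d8 = 12 → (-431/6, -51/2)
  seg 8: left by d5 = 359/6 → (-395/3, -51/2)
  seg 9: down by d6 = 13 → (-395/3, -77/2)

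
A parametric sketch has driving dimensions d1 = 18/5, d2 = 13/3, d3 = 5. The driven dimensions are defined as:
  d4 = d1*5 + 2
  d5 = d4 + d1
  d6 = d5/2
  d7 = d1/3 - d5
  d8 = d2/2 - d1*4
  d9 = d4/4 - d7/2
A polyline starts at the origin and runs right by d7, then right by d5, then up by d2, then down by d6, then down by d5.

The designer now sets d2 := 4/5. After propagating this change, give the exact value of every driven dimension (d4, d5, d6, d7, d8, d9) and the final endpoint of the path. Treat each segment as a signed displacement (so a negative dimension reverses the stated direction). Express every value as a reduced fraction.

d4 = 20
d5 = 118/5
d6 = 59/5
d7 = -112/5
d8 = -14
d9 = 81/5
endpoint = (6/5, -173/5)

Apply edit: d2 := 4/5
  d4 = d1*5 + 2 = 20
  d5 = d4 + d1 = 118/5
  d6 = d5/2 = 59/5
  d7 = d1/3 - d5 = -112/5
  d8 = d2/2 - d1*4 = -14
  d9 = d4/4 - d7/2 = 81/5
Walk from origin (0, 0):
  seg 1: right by d7 = -112/5 → (-112/5, 0)
  seg 2: right by d5 = 118/5 → (6/5, 0)
  seg 3: up by d2 = 4/5 → (6/5, 4/5)
  seg 4: down by d6 = 59/5 → (6/5, -11)
  seg 5: down by d5 = 118/5 → (6/5, -173/5)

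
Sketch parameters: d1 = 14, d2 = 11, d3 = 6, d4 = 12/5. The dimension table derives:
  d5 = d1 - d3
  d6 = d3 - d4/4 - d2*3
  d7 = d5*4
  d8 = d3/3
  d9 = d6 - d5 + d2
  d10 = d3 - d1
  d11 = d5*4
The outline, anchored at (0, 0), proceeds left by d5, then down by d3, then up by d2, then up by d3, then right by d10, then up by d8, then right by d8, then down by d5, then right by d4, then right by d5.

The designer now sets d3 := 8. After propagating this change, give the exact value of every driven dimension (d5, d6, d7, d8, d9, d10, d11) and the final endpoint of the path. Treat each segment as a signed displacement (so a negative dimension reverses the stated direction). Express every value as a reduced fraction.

Apply edit: d3 := 8
  d5 = d1 - d3 = 6
  d6 = d3 - d4/4 - d2*3 = -128/5
  d7 = d5*4 = 24
  d8 = d3/3 = 8/3
  d9 = d6 - d5 + d2 = -103/5
  d10 = d3 - d1 = -6
  d11 = d5*4 = 24
Walk from origin (0, 0):
  seg 1: left by d5 = 6 → (-6, 0)
  seg 2: down by d3 = 8 → (-6, -8)
  seg 3: up by d2 = 11 → (-6, 3)
  seg 4: up by d3 = 8 → (-6, 11)
  seg 5: right by d10 = -6 → (-12, 11)
  seg 6: up by d8 = 8/3 → (-12, 41/3)
  seg 7: right by d8 = 8/3 → (-28/3, 41/3)
  seg 8: down by d5 = 6 → (-28/3, 23/3)
  seg 9: right by d4 = 12/5 → (-104/15, 23/3)
  seg 10: right by d5 = 6 → (-14/15, 23/3)

d5 = 6
d6 = -128/5
d7 = 24
d8 = 8/3
d9 = -103/5
d10 = -6
d11 = 24
endpoint = (-14/15, 23/3)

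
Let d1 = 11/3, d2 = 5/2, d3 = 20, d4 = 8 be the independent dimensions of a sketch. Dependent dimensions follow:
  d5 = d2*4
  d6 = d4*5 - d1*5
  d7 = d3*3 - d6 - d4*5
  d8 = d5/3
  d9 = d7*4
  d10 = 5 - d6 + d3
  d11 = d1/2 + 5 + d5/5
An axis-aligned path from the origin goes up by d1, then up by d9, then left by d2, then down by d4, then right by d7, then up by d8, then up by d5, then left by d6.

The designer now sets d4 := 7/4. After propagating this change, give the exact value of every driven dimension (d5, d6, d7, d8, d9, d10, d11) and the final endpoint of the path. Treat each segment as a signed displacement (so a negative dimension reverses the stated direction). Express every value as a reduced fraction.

d5 = 10
d6 = -115/12
d7 = 365/6
d8 = 10/3
d9 = 730/3
d10 = 415/12
d11 = 53/6
endpoint = (815/12, 3103/12)

Apply edit: d4 := 7/4
  d5 = d2*4 = 10
  d6 = d4*5 - d1*5 = -115/12
  d7 = d3*3 - d6 - d4*5 = 365/6
  d8 = d5/3 = 10/3
  d9 = d7*4 = 730/3
  d10 = 5 - d6 + d3 = 415/12
  d11 = d1/2 + 5 + d5/5 = 53/6
Walk from origin (0, 0):
  seg 1: up by d1 = 11/3 → (0, 11/3)
  seg 2: up by d9 = 730/3 → (0, 247)
  seg 3: left by d2 = 5/2 → (-5/2, 247)
  seg 4: down by d4 = 7/4 → (-5/2, 981/4)
  seg 5: right by d7 = 365/6 → (175/3, 981/4)
  seg 6: up by d8 = 10/3 → (175/3, 2983/12)
  seg 7: up by d5 = 10 → (175/3, 3103/12)
  seg 8: left by d6 = -115/12 → (815/12, 3103/12)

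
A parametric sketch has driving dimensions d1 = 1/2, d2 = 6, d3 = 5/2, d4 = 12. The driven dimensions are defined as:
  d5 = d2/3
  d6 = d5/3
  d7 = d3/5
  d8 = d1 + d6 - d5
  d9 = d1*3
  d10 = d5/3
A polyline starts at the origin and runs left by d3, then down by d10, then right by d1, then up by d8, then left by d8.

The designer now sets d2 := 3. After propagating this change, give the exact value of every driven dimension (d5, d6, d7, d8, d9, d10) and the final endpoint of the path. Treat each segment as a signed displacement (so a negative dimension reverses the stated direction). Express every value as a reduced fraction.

Apply edit: d2 := 3
  d5 = d2/3 = 1
  d6 = d5/3 = 1/3
  d7 = d3/5 = 1/2
  d8 = d1 + d6 - d5 = -1/6
  d9 = d1*3 = 3/2
  d10 = d5/3 = 1/3
Walk from origin (0, 0):
  seg 1: left by d3 = 5/2 → (-5/2, 0)
  seg 2: down by d10 = 1/3 → (-5/2, -1/3)
  seg 3: right by d1 = 1/2 → (-2, -1/3)
  seg 4: up by d8 = -1/6 → (-2, -1/2)
  seg 5: left by d8 = -1/6 → (-11/6, -1/2)

d5 = 1
d6 = 1/3
d7 = 1/2
d8 = -1/6
d9 = 3/2
d10 = 1/3
endpoint = (-11/6, -1/2)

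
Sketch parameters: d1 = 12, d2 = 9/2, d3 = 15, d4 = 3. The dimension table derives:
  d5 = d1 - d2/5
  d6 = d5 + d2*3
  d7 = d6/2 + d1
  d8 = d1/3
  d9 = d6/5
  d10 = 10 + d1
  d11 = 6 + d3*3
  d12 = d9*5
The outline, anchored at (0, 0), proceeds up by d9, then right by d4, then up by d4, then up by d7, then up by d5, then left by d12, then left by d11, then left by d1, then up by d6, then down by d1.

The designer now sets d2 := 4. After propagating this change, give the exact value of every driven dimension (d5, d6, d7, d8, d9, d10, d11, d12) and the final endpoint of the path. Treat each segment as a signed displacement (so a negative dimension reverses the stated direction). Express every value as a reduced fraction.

Apply edit: d2 := 4
  d5 = d1 - d2/5 = 56/5
  d6 = d5 + d2*3 = 116/5
  d7 = d6/2 + d1 = 118/5
  d8 = d1/3 = 4
  d9 = d6/5 = 116/25
  d10 = 10 + d1 = 22
  d11 = 6 + d3*3 = 51
  d12 = d9*5 = 116/5
Walk from origin (0, 0):
  seg 1: up by d9 = 116/25 → (0, 116/25)
  seg 2: right by d4 = 3 → (3, 116/25)
  seg 3: up by d4 = 3 → (3, 191/25)
  seg 4: up by d7 = 118/5 → (3, 781/25)
  seg 5: up by d5 = 56/5 → (3, 1061/25)
  seg 6: left by d12 = 116/5 → (-101/5, 1061/25)
  seg 7: left by d11 = 51 → (-356/5, 1061/25)
  seg 8: left by d1 = 12 → (-416/5, 1061/25)
  seg 9: up by d6 = 116/5 → (-416/5, 1641/25)
  seg 10: down by d1 = 12 → (-416/5, 1341/25)

d5 = 56/5
d6 = 116/5
d7 = 118/5
d8 = 4
d9 = 116/25
d10 = 22
d11 = 51
d12 = 116/5
endpoint = (-416/5, 1341/25)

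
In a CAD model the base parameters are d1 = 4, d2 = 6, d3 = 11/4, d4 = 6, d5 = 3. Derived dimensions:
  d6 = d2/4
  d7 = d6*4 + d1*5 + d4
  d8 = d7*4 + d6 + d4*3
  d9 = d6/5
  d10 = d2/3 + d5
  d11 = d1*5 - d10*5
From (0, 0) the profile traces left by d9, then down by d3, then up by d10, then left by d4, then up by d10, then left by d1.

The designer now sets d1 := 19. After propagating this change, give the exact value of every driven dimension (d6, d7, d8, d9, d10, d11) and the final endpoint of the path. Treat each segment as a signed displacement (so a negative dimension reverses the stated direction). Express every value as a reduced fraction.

Apply edit: d1 := 19
  d6 = d2/4 = 3/2
  d7 = d6*4 + d1*5 + d4 = 107
  d8 = d7*4 + d6 + d4*3 = 895/2
  d9 = d6/5 = 3/10
  d10 = d2/3 + d5 = 5
  d11 = d1*5 - d10*5 = 70
Walk from origin (0, 0):
  seg 1: left by d9 = 3/10 → (-3/10, 0)
  seg 2: down by d3 = 11/4 → (-3/10, -11/4)
  seg 3: up by d10 = 5 → (-3/10, 9/4)
  seg 4: left by d4 = 6 → (-63/10, 9/4)
  seg 5: up by d10 = 5 → (-63/10, 29/4)
  seg 6: left by d1 = 19 → (-253/10, 29/4)

d6 = 3/2
d7 = 107
d8 = 895/2
d9 = 3/10
d10 = 5
d11 = 70
endpoint = (-253/10, 29/4)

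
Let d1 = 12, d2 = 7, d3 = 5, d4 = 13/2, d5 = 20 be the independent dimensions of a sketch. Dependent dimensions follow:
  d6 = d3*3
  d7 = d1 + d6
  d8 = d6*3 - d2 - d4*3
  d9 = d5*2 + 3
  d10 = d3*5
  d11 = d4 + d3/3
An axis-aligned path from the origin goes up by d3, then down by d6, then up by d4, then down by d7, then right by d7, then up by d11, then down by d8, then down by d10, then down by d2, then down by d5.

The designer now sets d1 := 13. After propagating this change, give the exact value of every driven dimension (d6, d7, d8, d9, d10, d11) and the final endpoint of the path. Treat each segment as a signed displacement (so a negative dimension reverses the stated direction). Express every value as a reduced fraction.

d6 = 15
d7 = 28
d8 = 37/2
d9 = 43
d10 = 25
d11 = 49/6
endpoint = (28, -563/6)

Apply edit: d1 := 13
  d6 = d3*3 = 15
  d7 = d1 + d6 = 28
  d8 = d6*3 - d2 - d4*3 = 37/2
  d9 = d5*2 + 3 = 43
  d10 = d3*5 = 25
  d11 = d4 + d3/3 = 49/6
Walk from origin (0, 0):
  seg 1: up by d3 = 5 → (0, 5)
  seg 2: down by d6 = 15 → (0, -10)
  seg 3: up by d4 = 13/2 → (0, -7/2)
  seg 4: down by d7 = 28 → (0, -63/2)
  seg 5: right by d7 = 28 → (28, -63/2)
  seg 6: up by d11 = 49/6 → (28, -70/3)
  seg 7: down by d8 = 37/2 → (28, -251/6)
  seg 8: down by d10 = 25 → (28, -401/6)
  seg 9: down by d2 = 7 → (28, -443/6)
  seg 10: down by d5 = 20 → (28, -563/6)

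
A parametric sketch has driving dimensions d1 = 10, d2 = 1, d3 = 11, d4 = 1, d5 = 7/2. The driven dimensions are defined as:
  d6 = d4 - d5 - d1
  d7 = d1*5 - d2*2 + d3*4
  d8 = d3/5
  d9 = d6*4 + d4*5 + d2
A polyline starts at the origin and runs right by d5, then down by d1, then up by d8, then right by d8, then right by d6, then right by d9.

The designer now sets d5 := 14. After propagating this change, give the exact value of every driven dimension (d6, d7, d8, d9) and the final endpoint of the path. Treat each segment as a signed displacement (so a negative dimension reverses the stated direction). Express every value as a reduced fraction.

d6 = -23
d7 = 92
d8 = 11/5
d9 = -86
endpoint = (-464/5, -39/5)

Apply edit: d5 := 14
  d6 = d4 - d5 - d1 = -23
  d7 = d1*5 - d2*2 + d3*4 = 92
  d8 = d3/5 = 11/5
  d9 = d6*4 + d4*5 + d2 = -86
Walk from origin (0, 0):
  seg 1: right by d5 = 14 → (14, 0)
  seg 2: down by d1 = 10 → (14, -10)
  seg 3: up by d8 = 11/5 → (14, -39/5)
  seg 4: right by d8 = 11/5 → (81/5, -39/5)
  seg 5: right by d6 = -23 → (-34/5, -39/5)
  seg 6: right by d9 = -86 → (-464/5, -39/5)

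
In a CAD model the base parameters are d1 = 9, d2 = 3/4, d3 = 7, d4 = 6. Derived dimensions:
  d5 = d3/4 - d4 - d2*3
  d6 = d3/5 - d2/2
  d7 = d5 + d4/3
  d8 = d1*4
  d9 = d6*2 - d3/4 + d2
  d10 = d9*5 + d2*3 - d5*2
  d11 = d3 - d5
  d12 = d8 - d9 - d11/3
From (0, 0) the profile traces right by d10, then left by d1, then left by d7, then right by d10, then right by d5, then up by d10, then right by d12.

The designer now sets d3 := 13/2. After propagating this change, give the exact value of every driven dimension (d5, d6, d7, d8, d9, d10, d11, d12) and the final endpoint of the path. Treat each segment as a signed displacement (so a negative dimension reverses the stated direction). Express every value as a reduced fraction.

d5 = -53/8
d6 = 37/40
d7 = -37/8
d8 = 36
d9 = 39/40
d10 = 163/8
d11 = 105/8
d12 = 613/20
endpoint = (302/5, 163/8)

Apply edit: d3 := 13/2
  d5 = d3/4 - d4 - d2*3 = -53/8
  d6 = d3/5 - d2/2 = 37/40
  d7 = d5 + d4/3 = -37/8
  d8 = d1*4 = 36
  d9 = d6*2 - d3/4 + d2 = 39/40
  d10 = d9*5 + d2*3 - d5*2 = 163/8
  d11 = d3 - d5 = 105/8
  d12 = d8 - d9 - d11/3 = 613/20
Walk from origin (0, 0):
  seg 1: right by d10 = 163/8 → (163/8, 0)
  seg 2: left by d1 = 9 → (91/8, 0)
  seg 3: left by d7 = -37/8 → (16, 0)
  seg 4: right by d10 = 163/8 → (291/8, 0)
  seg 5: right by d5 = -53/8 → (119/4, 0)
  seg 6: up by d10 = 163/8 → (119/4, 163/8)
  seg 7: right by d12 = 613/20 → (302/5, 163/8)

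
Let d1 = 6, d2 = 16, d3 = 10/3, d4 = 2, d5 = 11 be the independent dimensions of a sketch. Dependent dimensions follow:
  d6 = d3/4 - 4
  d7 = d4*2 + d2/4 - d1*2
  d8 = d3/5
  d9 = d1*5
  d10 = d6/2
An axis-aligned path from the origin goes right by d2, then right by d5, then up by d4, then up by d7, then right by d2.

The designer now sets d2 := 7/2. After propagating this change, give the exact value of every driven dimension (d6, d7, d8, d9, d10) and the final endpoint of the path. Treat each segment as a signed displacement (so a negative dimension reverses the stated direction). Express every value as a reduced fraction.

Apply edit: d2 := 7/2
  d6 = d3/4 - 4 = -19/6
  d7 = d4*2 + d2/4 - d1*2 = -57/8
  d8 = d3/5 = 2/3
  d9 = d1*5 = 30
  d10 = d6/2 = -19/12
Walk from origin (0, 0):
  seg 1: right by d2 = 7/2 → (7/2, 0)
  seg 2: right by d5 = 11 → (29/2, 0)
  seg 3: up by d4 = 2 → (29/2, 2)
  seg 4: up by d7 = -57/8 → (29/2, -41/8)
  seg 5: right by d2 = 7/2 → (18, -41/8)

d6 = -19/6
d7 = -57/8
d8 = 2/3
d9 = 30
d10 = -19/12
endpoint = (18, -41/8)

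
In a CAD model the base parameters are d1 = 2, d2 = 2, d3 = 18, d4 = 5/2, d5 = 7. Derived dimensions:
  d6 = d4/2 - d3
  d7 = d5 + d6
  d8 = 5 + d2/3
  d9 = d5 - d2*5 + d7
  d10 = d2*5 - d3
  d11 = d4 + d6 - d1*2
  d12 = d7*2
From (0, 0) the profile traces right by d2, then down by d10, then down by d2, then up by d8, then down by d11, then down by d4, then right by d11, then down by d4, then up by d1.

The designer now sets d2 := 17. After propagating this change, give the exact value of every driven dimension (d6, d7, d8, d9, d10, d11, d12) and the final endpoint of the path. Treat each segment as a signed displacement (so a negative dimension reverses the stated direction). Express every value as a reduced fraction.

Apply edit: d2 := 17
  d6 = d4/2 - d3 = -67/4
  d7 = d5 + d6 = -39/4
  d8 = 5 + d2/3 = 32/3
  d9 = d5 - d2*5 + d7 = -351/4
  d10 = d2*5 - d3 = 67
  d11 = d4 + d6 - d1*2 = -73/4
  d12 = d7*2 = -39/2
Walk from origin (0, 0):
  seg 1: right by d2 = 17 → (17, 0)
  seg 2: down by d10 = 67 → (17, -67)
  seg 3: down by d2 = 17 → (17, -84)
  seg 4: up by d8 = 32/3 → (17, -220/3)
  seg 5: down by d11 = -73/4 → (17, -661/12)
  seg 6: down by d4 = 5/2 → (17, -691/12)
  seg 7: right by d11 = -73/4 → (-5/4, -691/12)
  seg 8: down by d4 = 5/2 → (-5/4, -721/12)
  seg 9: up by d1 = 2 → (-5/4, -697/12)

d6 = -67/4
d7 = -39/4
d8 = 32/3
d9 = -351/4
d10 = 67
d11 = -73/4
d12 = -39/2
endpoint = (-5/4, -697/12)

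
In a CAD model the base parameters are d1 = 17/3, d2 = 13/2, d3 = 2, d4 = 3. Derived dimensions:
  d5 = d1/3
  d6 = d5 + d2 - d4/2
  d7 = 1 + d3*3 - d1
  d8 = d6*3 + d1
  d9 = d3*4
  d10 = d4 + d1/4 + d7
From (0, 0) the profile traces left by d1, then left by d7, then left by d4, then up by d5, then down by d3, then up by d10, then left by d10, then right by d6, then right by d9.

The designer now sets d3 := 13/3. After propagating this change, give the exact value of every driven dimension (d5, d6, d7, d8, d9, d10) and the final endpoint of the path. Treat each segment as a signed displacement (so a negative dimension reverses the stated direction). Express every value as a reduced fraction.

d5 = 17/9
d6 = 62/9
d7 = 25/3
d8 = 79/3
d9 = 52/3
d10 = 51/4
endpoint = (-199/36, 371/36)

Apply edit: d3 := 13/3
  d5 = d1/3 = 17/9
  d6 = d5 + d2 - d4/2 = 62/9
  d7 = 1 + d3*3 - d1 = 25/3
  d8 = d6*3 + d1 = 79/3
  d9 = d3*4 = 52/3
  d10 = d4 + d1/4 + d7 = 51/4
Walk from origin (0, 0):
  seg 1: left by d1 = 17/3 → (-17/3, 0)
  seg 2: left by d7 = 25/3 → (-14, 0)
  seg 3: left by d4 = 3 → (-17, 0)
  seg 4: up by d5 = 17/9 → (-17, 17/9)
  seg 5: down by d3 = 13/3 → (-17, -22/9)
  seg 6: up by d10 = 51/4 → (-17, 371/36)
  seg 7: left by d10 = 51/4 → (-119/4, 371/36)
  seg 8: right by d6 = 62/9 → (-823/36, 371/36)
  seg 9: right by d9 = 52/3 → (-199/36, 371/36)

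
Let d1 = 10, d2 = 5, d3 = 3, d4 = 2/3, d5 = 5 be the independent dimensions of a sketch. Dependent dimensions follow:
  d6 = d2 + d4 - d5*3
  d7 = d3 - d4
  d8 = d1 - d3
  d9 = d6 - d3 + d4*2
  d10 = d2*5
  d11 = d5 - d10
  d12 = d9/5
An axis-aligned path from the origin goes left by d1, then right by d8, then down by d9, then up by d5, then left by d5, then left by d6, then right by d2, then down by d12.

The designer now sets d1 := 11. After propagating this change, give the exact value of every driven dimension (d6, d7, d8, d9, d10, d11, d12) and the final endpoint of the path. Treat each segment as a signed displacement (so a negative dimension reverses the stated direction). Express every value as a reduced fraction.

d6 = -28/3
d7 = 7/3
d8 = 8
d9 = -11
d10 = 25
d11 = -20
d12 = -11/5
endpoint = (19/3, 91/5)

Apply edit: d1 := 11
  d6 = d2 + d4 - d5*3 = -28/3
  d7 = d3 - d4 = 7/3
  d8 = d1 - d3 = 8
  d9 = d6 - d3 + d4*2 = -11
  d10 = d2*5 = 25
  d11 = d5 - d10 = -20
  d12 = d9/5 = -11/5
Walk from origin (0, 0):
  seg 1: left by d1 = 11 → (-11, 0)
  seg 2: right by d8 = 8 → (-3, 0)
  seg 3: down by d9 = -11 → (-3, 11)
  seg 4: up by d5 = 5 → (-3, 16)
  seg 5: left by d5 = 5 → (-8, 16)
  seg 6: left by d6 = -28/3 → (4/3, 16)
  seg 7: right by d2 = 5 → (19/3, 16)
  seg 8: down by d12 = -11/5 → (19/3, 91/5)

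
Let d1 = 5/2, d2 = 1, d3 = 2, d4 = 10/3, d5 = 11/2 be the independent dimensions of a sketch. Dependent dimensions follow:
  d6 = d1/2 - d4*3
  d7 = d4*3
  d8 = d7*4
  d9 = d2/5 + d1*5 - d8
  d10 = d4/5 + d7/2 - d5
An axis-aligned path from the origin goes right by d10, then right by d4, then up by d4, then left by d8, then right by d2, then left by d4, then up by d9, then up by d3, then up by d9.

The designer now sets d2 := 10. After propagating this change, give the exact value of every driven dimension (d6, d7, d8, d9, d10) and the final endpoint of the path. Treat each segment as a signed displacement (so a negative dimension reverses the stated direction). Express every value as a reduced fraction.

Apply edit: d2 := 10
  d6 = d1/2 - d4*3 = -35/4
  d7 = d4*3 = 10
  d8 = d7*4 = 40
  d9 = d2/5 + d1*5 - d8 = -51/2
  d10 = d4/5 + d7/2 - d5 = 1/6
Walk from origin (0, 0):
  seg 1: right by d10 = 1/6 → (1/6, 0)
  seg 2: right by d4 = 10/3 → (7/2, 0)
  seg 3: up by d4 = 10/3 → (7/2, 10/3)
  seg 4: left by d8 = 40 → (-73/2, 10/3)
  seg 5: right by d2 = 10 → (-53/2, 10/3)
  seg 6: left by d4 = 10/3 → (-179/6, 10/3)
  seg 7: up by d9 = -51/2 → (-179/6, -133/6)
  seg 8: up by d3 = 2 → (-179/6, -121/6)
  seg 9: up by d9 = -51/2 → (-179/6, -137/3)

d6 = -35/4
d7 = 10
d8 = 40
d9 = -51/2
d10 = 1/6
endpoint = (-179/6, -137/3)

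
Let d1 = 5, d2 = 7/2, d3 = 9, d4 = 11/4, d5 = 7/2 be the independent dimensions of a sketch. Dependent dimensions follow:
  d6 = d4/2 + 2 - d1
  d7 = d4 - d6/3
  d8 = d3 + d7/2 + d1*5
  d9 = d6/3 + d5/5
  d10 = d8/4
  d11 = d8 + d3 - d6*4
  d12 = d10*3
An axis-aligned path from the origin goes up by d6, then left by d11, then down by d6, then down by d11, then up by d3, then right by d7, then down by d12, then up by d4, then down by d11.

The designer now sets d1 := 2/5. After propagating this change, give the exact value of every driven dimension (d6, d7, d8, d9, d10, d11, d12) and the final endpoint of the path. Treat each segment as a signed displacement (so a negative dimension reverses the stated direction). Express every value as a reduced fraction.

d6 = 119/40
d7 = 211/120
d8 = 2851/240
d9 = 203/120
d10 = 2851/960
d11 = 431/48
d12 = 2851/320
endpoint = (-1733/240, -14513/960)

Apply edit: d1 := 2/5
  d6 = d4/2 + 2 - d1 = 119/40
  d7 = d4 - d6/3 = 211/120
  d8 = d3 + d7/2 + d1*5 = 2851/240
  d9 = d6/3 + d5/5 = 203/120
  d10 = d8/4 = 2851/960
  d11 = d8 + d3 - d6*4 = 431/48
  d12 = d10*3 = 2851/320
Walk from origin (0, 0):
  seg 1: up by d6 = 119/40 → (0, 119/40)
  seg 2: left by d11 = 431/48 → (-431/48, 119/40)
  seg 3: down by d6 = 119/40 → (-431/48, 0)
  seg 4: down by d11 = 431/48 → (-431/48, -431/48)
  seg 5: up by d3 = 9 → (-431/48, 1/48)
  seg 6: right by d7 = 211/120 → (-1733/240, 1/48)
  seg 7: down by d12 = 2851/320 → (-1733/240, -8533/960)
  seg 8: up by d4 = 11/4 → (-1733/240, -5893/960)
  seg 9: down by d11 = 431/48 → (-1733/240, -14513/960)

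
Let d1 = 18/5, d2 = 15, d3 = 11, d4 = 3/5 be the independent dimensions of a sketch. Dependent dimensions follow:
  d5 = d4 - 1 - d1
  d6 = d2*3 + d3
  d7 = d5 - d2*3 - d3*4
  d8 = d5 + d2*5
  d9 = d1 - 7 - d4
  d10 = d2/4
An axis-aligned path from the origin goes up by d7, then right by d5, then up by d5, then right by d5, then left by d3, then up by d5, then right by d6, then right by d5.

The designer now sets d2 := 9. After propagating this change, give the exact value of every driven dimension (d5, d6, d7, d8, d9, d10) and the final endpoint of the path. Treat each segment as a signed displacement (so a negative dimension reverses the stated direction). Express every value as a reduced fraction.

Apply edit: d2 := 9
  d5 = d4 - 1 - d1 = -4
  d6 = d2*3 + d3 = 38
  d7 = d5 - d2*3 - d3*4 = -75
  d8 = d5 + d2*5 = 41
  d9 = d1 - 7 - d4 = -4
  d10 = d2/4 = 9/4
Walk from origin (0, 0):
  seg 1: up by d7 = -75 → (0, -75)
  seg 2: right by d5 = -4 → (-4, -75)
  seg 3: up by d5 = -4 → (-4, -79)
  seg 4: right by d5 = -4 → (-8, -79)
  seg 5: left by d3 = 11 → (-19, -79)
  seg 6: up by d5 = -4 → (-19, -83)
  seg 7: right by d6 = 38 → (19, -83)
  seg 8: right by d5 = -4 → (15, -83)

d5 = -4
d6 = 38
d7 = -75
d8 = 41
d9 = -4
d10 = 9/4
endpoint = (15, -83)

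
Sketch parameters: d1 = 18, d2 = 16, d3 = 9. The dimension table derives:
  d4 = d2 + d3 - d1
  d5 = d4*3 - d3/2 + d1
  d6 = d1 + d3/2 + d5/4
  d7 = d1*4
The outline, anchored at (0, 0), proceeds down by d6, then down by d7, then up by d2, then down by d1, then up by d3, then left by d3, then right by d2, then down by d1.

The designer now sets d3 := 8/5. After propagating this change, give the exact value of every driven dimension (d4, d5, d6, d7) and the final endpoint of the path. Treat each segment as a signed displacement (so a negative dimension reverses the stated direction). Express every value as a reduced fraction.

Apply edit: d3 := 8/5
  d4 = d2 + d3 - d1 = -2/5
  d5 = d4*3 - d3/2 + d1 = 16
  d6 = d1 + d3/2 + d5/4 = 114/5
  d7 = d1*4 = 72
Walk from origin (0, 0):
  seg 1: down by d6 = 114/5 → (0, -114/5)
  seg 2: down by d7 = 72 → (0, -474/5)
  seg 3: up by d2 = 16 → (0, -394/5)
  seg 4: down by d1 = 18 → (0, -484/5)
  seg 5: up by d3 = 8/5 → (0, -476/5)
  seg 6: left by d3 = 8/5 → (-8/5, -476/5)
  seg 7: right by d2 = 16 → (72/5, -476/5)
  seg 8: down by d1 = 18 → (72/5, -566/5)

d4 = -2/5
d5 = 16
d6 = 114/5
d7 = 72
endpoint = (72/5, -566/5)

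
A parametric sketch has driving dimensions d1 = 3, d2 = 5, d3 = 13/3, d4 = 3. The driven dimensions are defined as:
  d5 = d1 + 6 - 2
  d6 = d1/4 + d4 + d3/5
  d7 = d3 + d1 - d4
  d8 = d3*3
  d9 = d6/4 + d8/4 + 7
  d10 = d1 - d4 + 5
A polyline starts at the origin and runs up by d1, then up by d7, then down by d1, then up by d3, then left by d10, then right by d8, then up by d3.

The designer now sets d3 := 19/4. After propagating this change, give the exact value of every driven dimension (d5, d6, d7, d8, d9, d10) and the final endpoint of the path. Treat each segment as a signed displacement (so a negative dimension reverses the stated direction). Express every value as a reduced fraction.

d5 = 7
d6 = 47/10
d7 = 19/4
d8 = 57/4
d9 = 939/80
d10 = 5
endpoint = (37/4, 57/4)

Apply edit: d3 := 19/4
  d5 = d1 + 6 - 2 = 7
  d6 = d1/4 + d4 + d3/5 = 47/10
  d7 = d3 + d1 - d4 = 19/4
  d8 = d3*3 = 57/4
  d9 = d6/4 + d8/4 + 7 = 939/80
  d10 = d1 - d4 + 5 = 5
Walk from origin (0, 0):
  seg 1: up by d1 = 3 → (0, 3)
  seg 2: up by d7 = 19/4 → (0, 31/4)
  seg 3: down by d1 = 3 → (0, 19/4)
  seg 4: up by d3 = 19/4 → (0, 19/2)
  seg 5: left by d10 = 5 → (-5, 19/2)
  seg 6: right by d8 = 57/4 → (37/4, 19/2)
  seg 7: up by d3 = 19/4 → (37/4, 57/4)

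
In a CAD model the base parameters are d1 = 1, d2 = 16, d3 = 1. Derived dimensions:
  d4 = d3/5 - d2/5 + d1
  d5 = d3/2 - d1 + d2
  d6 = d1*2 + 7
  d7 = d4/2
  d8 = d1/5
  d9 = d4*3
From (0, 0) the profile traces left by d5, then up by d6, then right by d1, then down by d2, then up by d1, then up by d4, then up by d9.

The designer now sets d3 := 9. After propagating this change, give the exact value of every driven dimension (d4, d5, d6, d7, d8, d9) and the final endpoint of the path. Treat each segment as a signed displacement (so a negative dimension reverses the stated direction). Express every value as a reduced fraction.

Apply edit: d3 := 9
  d4 = d3/5 - d2/5 + d1 = -2/5
  d5 = d3/2 - d1 + d2 = 39/2
  d6 = d1*2 + 7 = 9
  d7 = d4/2 = -1/5
  d8 = d1/5 = 1/5
  d9 = d4*3 = -6/5
Walk from origin (0, 0):
  seg 1: left by d5 = 39/2 → (-39/2, 0)
  seg 2: up by d6 = 9 → (-39/2, 9)
  seg 3: right by d1 = 1 → (-37/2, 9)
  seg 4: down by d2 = 16 → (-37/2, -7)
  seg 5: up by d1 = 1 → (-37/2, -6)
  seg 6: up by d4 = -2/5 → (-37/2, -32/5)
  seg 7: up by d9 = -6/5 → (-37/2, -38/5)

d4 = -2/5
d5 = 39/2
d6 = 9
d7 = -1/5
d8 = 1/5
d9 = -6/5
endpoint = (-37/2, -38/5)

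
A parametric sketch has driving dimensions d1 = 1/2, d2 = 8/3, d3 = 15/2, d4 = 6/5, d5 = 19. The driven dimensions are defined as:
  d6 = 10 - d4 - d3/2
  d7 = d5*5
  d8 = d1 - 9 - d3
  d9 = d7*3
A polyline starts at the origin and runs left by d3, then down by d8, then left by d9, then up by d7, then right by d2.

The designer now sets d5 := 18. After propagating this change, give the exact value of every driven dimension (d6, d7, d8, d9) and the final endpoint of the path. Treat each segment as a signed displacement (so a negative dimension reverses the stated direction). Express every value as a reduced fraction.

Apply edit: d5 := 18
  d6 = 10 - d4 - d3/2 = 101/20
  d7 = d5*5 = 90
  d8 = d1 - 9 - d3 = -16
  d9 = d7*3 = 270
Walk from origin (0, 0):
  seg 1: left by d3 = 15/2 → (-15/2, 0)
  seg 2: down by d8 = -16 → (-15/2, 16)
  seg 3: left by d9 = 270 → (-555/2, 16)
  seg 4: up by d7 = 90 → (-555/2, 106)
  seg 5: right by d2 = 8/3 → (-1649/6, 106)

d6 = 101/20
d7 = 90
d8 = -16
d9 = 270
endpoint = (-1649/6, 106)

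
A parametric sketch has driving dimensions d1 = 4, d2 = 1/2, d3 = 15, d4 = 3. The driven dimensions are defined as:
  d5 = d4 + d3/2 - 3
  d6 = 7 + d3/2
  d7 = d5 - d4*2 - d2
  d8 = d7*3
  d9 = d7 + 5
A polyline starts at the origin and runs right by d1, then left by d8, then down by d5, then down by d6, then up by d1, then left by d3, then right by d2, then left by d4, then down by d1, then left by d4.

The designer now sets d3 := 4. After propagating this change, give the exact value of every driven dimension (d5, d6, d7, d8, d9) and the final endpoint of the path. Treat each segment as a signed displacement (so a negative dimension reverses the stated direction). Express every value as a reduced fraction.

d5 = 2
d6 = 9
d7 = -9/2
d8 = -27/2
d9 = 1/2
endpoint = (8, -11)

Apply edit: d3 := 4
  d5 = d4 + d3/2 - 3 = 2
  d6 = 7 + d3/2 = 9
  d7 = d5 - d4*2 - d2 = -9/2
  d8 = d7*3 = -27/2
  d9 = d7 + 5 = 1/2
Walk from origin (0, 0):
  seg 1: right by d1 = 4 → (4, 0)
  seg 2: left by d8 = -27/2 → (35/2, 0)
  seg 3: down by d5 = 2 → (35/2, -2)
  seg 4: down by d6 = 9 → (35/2, -11)
  seg 5: up by d1 = 4 → (35/2, -7)
  seg 6: left by d3 = 4 → (27/2, -7)
  seg 7: right by d2 = 1/2 → (14, -7)
  seg 8: left by d4 = 3 → (11, -7)
  seg 9: down by d1 = 4 → (11, -11)
  seg 10: left by d4 = 3 → (8, -11)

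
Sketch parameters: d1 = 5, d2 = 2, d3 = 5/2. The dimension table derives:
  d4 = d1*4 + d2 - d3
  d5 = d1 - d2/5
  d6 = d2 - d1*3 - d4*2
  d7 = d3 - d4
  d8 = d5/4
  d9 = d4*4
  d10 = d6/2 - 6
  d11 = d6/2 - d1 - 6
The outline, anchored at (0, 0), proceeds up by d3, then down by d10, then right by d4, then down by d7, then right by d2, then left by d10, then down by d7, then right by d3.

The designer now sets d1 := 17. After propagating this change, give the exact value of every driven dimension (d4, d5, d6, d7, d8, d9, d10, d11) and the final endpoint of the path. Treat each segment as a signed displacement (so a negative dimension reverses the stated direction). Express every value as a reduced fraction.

d4 = 135/2
d5 = 83/5
d6 = -184
d7 = -65
d8 = 83/20
d9 = 270
d10 = -98
d11 = -115
endpoint = (170, 461/2)

Apply edit: d1 := 17
  d4 = d1*4 + d2 - d3 = 135/2
  d5 = d1 - d2/5 = 83/5
  d6 = d2 - d1*3 - d4*2 = -184
  d7 = d3 - d4 = -65
  d8 = d5/4 = 83/20
  d9 = d4*4 = 270
  d10 = d6/2 - 6 = -98
  d11 = d6/2 - d1 - 6 = -115
Walk from origin (0, 0):
  seg 1: up by d3 = 5/2 → (0, 5/2)
  seg 2: down by d10 = -98 → (0, 201/2)
  seg 3: right by d4 = 135/2 → (135/2, 201/2)
  seg 4: down by d7 = -65 → (135/2, 331/2)
  seg 5: right by d2 = 2 → (139/2, 331/2)
  seg 6: left by d10 = -98 → (335/2, 331/2)
  seg 7: down by d7 = -65 → (335/2, 461/2)
  seg 8: right by d3 = 5/2 → (170, 461/2)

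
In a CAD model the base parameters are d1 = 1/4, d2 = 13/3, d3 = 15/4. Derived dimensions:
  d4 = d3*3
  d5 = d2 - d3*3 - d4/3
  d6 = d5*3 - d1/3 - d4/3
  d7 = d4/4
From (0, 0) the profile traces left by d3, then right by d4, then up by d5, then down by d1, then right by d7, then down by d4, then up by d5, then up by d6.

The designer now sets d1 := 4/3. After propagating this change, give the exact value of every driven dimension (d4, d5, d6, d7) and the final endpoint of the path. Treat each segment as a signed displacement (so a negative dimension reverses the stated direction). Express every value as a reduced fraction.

d4 = 45/4
d5 = -32/3
d6 = -1303/36
d7 = 45/16
endpoint = (165/16, -631/9)

Apply edit: d1 := 4/3
  d4 = d3*3 = 45/4
  d5 = d2 - d3*3 - d4/3 = -32/3
  d6 = d5*3 - d1/3 - d4/3 = -1303/36
  d7 = d4/4 = 45/16
Walk from origin (0, 0):
  seg 1: left by d3 = 15/4 → (-15/4, 0)
  seg 2: right by d4 = 45/4 → (15/2, 0)
  seg 3: up by d5 = -32/3 → (15/2, -32/3)
  seg 4: down by d1 = 4/3 → (15/2, -12)
  seg 5: right by d7 = 45/16 → (165/16, -12)
  seg 6: down by d4 = 45/4 → (165/16, -93/4)
  seg 7: up by d5 = -32/3 → (165/16, -407/12)
  seg 8: up by d6 = -1303/36 → (165/16, -631/9)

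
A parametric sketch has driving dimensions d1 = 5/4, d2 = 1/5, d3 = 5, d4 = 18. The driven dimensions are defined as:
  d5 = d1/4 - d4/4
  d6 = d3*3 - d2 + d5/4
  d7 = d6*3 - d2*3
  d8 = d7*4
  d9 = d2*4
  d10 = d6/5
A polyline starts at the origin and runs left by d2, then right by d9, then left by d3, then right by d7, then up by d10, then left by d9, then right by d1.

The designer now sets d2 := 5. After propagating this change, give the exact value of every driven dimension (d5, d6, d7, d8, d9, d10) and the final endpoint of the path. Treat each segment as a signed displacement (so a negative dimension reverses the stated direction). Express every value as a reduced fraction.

Apply edit: d2 := 5
  d5 = d1/4 - d4/4 = -67/16
  d6 = d3*3 - d2 + d5/4 = 573/64
  d7 = d6*3 - d2*3 = 759/64
  d8 = d7*4 = 759/16
  d9 = d2*4 = 20
  d10 = d6/5 = 573/320
Walk from origin (0, 0):
  seg 1: left by d2 = 5 → (-5, 0)
  seg 2: right by d9 = 20 → (15, 0)
  seg 3: left by d3 = 5 → (10, 0)
  seg 4: right by d7 = 759/64 → (1399/64, 0)
  seg 5: up by d10 = 573/320 → (1399/64, 573/320)
  seg 6: left by d9 = 20 → (119/64, 573/320)
  seg 7: right by d1 = 5/4 → (199/64, 573/320)

d5 = -67/16
d6 = 573/64
d7 = 759/64
d8 = 759/16
d9 = 20
d10 = 573/320
endpoint = (199/64, 573/320)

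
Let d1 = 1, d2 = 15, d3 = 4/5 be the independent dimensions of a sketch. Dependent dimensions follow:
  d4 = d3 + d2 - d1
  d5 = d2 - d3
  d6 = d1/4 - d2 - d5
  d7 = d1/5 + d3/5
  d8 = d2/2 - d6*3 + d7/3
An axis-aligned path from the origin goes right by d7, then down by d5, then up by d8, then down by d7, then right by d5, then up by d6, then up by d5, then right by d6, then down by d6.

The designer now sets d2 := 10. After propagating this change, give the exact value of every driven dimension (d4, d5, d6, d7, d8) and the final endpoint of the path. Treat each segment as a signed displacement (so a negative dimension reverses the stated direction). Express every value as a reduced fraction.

Apply edit: d2 := 10
  d4 = d3 + d2 - d1 = 49/5
  d5 = d2 - d3 = 46/5
  d6 = d1/4 - d2 - d5 = -379/20
  d7 = d1/5 + d3/5 = 9/25
  d8 = d2/2 - d6*3 + d7/3 = 6197/100
Walk from origin (0, 0):
  seg 1: right by d7 = 9/25 → (9/25, 0)
  seg 2: down by d5 = 46/5 → (9/25, -46/5)
  seg 3: up by d8 = 6197/100 → (9/25, 5277/100)
  seg 4: down by d7 = 9/25 → (9/25, 5241/100)
  seg 5: right by d5 = 46/5 → (239/25, 5241/100)
  seg 6: up by d6 = -379/20 → (239/25, 1673/50)
  seg 7: up by d5 = 46/5 → (239/25, 2133/50)
  seg 8: right by d6 = -379/20 → (-939/100, 2133/50)
  seg 9: down by d6 = -379/20 → (-939/100, 6161/100)

d4 = 49/5
d5 = 46/5
d6 = -379/20
d7 = 9/25
d8 = 6197/100
endpoint = (-939/100, 6161/100)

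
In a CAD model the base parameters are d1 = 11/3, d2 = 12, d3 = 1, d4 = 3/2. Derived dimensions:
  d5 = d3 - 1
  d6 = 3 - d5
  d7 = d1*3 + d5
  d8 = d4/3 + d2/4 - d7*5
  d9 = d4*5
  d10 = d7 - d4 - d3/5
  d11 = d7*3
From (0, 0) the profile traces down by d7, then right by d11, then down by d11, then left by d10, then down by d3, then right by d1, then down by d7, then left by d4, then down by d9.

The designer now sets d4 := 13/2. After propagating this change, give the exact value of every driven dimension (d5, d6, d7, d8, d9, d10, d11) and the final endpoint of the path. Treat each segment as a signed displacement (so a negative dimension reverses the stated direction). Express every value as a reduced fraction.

Apply edit: d4 := 13/2
  d5 = d3 - 1 = 0
  d6 = 3 - d5 = 3
  d7 = d1*3 + d5 = 11
  d8 = d4/3 + d2/4 - d7*5 = -299/6
  d9 = d4*5 = 65/2
  d10 = d7 - d4 - d3/5 = 43/10
  d11 = d7*3 = 33
Walk from origin (0, 0):
  seg 1: down by d7 = 11 → (0, -11)
  seg 2: right by d11 = 33 → (33, -11)
  seg 3: down by d11 = 33 → (33, -44)
  seg 4: left by d10 = 43/10 → (287/10, -44)
  seg 5: down by d3 = 1 → (287/10, -45)
  seg 6: right by d1 = 11/3 → (971/30, -45)
  seg 7: down by d7 = 11 → (971/30, -56)
  seg 8: left by d4 = 13/2 → (388/15, -56)
  seg 9: down by d9 = 65/2 → (388/15, -177/2)

d5 = 0
d6 = 3
d7 = 11
d8 = -299/6
d9 = 65/2
d10 = 43/10
d11 = 33
endpoint = (388/15, -177/2)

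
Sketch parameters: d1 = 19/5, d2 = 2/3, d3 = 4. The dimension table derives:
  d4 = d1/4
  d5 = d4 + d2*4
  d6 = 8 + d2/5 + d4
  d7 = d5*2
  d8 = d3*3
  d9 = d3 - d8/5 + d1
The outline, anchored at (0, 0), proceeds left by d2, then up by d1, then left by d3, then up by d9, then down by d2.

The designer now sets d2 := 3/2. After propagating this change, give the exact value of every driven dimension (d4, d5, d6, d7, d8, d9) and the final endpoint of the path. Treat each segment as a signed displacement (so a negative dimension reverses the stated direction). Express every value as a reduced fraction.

Apply edit: d2 := 3/2
  d4 = d1/4 = 19/20
  d5 = d4 + d2*4 = 139/20
  d6 = 8 + d2/5 + d4 = 37/4
  d7 = d5*2 = 139/10
  d8 = d3*3 = 12
  d9 = d3 - d8/5 + d1 = 27/5
Walk from origin (0, 0):
  seg 1: left by d2 = 3/2 → (-3/2, 0)
  seg 2: up by d1 = 19/5 → (-3/2, 19/5)
  seg 3: left by d3 = 4 → (-11/2, 19/5)
  seg 4: up by d9 = 27/5 → (-11/2, 46/5)
  seg 5: down by d2 = 3/2 → (-11/2, 77/10)

d4 = 19/20
d5 = 139/20
d6 = 37/4
d7 = 139/10
d8 = 12
d9 = 27/5
endpoint = (-11/2, 77/10)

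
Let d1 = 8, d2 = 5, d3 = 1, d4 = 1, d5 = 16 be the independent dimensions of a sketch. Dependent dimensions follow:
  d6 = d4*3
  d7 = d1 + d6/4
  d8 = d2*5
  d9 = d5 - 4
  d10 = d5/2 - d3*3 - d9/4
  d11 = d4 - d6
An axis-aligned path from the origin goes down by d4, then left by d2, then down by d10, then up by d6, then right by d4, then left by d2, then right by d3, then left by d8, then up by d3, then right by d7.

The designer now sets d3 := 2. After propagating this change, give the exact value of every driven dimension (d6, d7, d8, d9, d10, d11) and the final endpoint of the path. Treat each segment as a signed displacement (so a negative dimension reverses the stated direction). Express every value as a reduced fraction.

Apply edit: d3 := 2
  d6 = d4*3 = 3
  d7 = d1 + d6/4 = 35/4
  d8 = d2*5 = 25
  d9 = d5 - 4 = 12
  d10 = d5/2 - d3*3 - d9/4 = -1
  d11 = d4 - d6 = -2
Walk from origin (0, 0):
  seg 1: down by d4 = 1 → (0, -1)
  seg 2: left by d2 = 5 → (-5, -1)
  seg 3: down by d10 = -1 → (-5, 0)
  seg 4: up by d6 = 3 → (-5, 3)
  seg 5: right by d4 = 1 → (-4, 3)
  seg 6: left by d2 = 5 → (-9, 3)
  seg 7: right by d3 = 2 → (-7, 3)
  seg 8: left by d8 = 25 → (-32, 3)
  seg 9: up by d3 = 2 → (-32, 5)
  seg 10: right by d7 = 35/4 → (-93/4, 5)

d6 = 3
d7 = 35/4
d8 = 25
d9 = 12
d10 = -1
d11 = -2
endpoint = (-93/4, 5)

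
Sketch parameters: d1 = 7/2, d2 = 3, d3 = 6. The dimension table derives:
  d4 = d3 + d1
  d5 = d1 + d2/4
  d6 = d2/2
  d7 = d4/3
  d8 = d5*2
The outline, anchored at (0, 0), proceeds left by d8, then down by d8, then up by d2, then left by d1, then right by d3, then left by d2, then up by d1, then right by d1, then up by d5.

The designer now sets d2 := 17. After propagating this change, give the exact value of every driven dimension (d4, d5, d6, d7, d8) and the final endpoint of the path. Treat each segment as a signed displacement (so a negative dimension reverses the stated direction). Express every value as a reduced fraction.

d4 = 19/2
d5 = 31/4
d6 = 17/2
d7 = 19/6
d8 = 31/2
endpoint = (-53/2, 51/4)

Apply edit: d2 := 17
  d4 = d3 + d1 = 19/2
  d5 = d1 + d2/4 = 31/4
  d6 = d2/2 = 17/2
  d7 = d4/3 = 19/6
  d8 = d5*2 = 31/2
Walk from origin (0, 0):
  seg 1: left by d8 = 31/2 → (-31/2, 0)
  seg 2: down by d8 = 31/2 → (-31/2, -31/2)
  seg 3: up by d2 = 17 → (-31/2, 3/2)
  seg 4: left by d1 = 7/2 → (-19, 3/2)
  seg 5: right by d3 = 6 → (-13, 3/2)
  seg 6: left by d2 = 17 → (-30, 3/2)
  seg 7: up by d1 = 7/2 → (-30, 5)
  seg 8: right by d1 = 7/2 → (-53/2, 5)
  seg 9: up by d5 = 31/4 → (-53/2, 51/4)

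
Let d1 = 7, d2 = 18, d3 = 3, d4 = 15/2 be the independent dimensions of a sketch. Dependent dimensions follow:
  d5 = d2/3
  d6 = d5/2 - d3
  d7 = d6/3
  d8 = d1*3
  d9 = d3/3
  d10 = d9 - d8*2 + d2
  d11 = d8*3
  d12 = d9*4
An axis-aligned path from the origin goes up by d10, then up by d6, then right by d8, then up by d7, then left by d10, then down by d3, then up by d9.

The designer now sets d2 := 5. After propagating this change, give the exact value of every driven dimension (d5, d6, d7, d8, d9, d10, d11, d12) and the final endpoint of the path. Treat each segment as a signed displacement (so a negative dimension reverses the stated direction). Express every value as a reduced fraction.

d5 = 5/3
d6 = -13/6
d7 = -13/18
d8 = 21
d9 = 1
d10 = -36
d11 = 63
d12 = 4
endpoint = (57, -368/9)

Apply edit: d2 := 5
  d5 = d2/3 = 5/3
  d6 = d5/2 - d3 = -13/6
  d7 = d6/3 = -13/18
  d8 = d1*3 = 21
  d9 = d3/3 = 1
  d10 = d9 - d8*2 + d2 = -36
  d11 = d8*3 = 63
  d12 = d9*4 = 4
Walk from origin (0, 0):
  seg 1: up by d10 = -36 → (0, -36)
  seg 2: up by d6 = -13/6 → (0, -229/6)
  seg 3: right by d8 = 21 → (21, -229/6)
  seg 4: up by d7 = -13/18 → (21, -350/9)
  seg 5: left by d10 = -36 → (57, -350/9)
  seg 6: down by d3 = 3 → (57, -377/9)
  seg 7: up by d9 = 1 → (57, -368/9)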